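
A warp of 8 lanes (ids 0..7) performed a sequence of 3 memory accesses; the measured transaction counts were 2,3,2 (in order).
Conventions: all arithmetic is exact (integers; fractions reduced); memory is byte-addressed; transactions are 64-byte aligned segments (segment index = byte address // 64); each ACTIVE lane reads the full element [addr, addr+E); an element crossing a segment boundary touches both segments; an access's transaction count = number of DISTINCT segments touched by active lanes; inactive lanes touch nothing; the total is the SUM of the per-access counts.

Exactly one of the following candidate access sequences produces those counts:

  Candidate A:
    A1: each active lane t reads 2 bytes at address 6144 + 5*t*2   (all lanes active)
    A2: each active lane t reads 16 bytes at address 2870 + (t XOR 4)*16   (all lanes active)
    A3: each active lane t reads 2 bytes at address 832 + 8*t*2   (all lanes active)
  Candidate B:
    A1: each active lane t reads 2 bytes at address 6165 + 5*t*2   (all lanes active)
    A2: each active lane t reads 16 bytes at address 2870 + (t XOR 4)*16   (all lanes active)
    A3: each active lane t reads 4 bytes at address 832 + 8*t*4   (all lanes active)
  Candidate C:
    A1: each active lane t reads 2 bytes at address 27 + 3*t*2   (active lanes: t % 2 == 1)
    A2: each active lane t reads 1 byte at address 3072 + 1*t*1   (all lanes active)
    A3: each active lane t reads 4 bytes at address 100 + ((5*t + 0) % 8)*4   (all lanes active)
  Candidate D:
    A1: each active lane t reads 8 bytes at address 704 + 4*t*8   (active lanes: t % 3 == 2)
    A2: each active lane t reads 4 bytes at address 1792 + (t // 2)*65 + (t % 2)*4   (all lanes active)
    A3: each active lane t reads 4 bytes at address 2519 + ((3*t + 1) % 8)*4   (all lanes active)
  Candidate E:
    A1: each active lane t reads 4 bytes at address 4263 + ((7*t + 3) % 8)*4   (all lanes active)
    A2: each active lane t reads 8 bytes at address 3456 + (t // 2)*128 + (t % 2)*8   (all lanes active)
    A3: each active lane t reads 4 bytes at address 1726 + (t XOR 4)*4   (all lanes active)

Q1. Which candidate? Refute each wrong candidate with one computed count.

B: A3 gives 4 transactions, not 2
C: A2 gives 1 transaction, not 3
D: A2 gives 4 transactions, not 3
E: A2 gives 4 transactions, not 3
A: all counts match (2,3,2)

Answer: A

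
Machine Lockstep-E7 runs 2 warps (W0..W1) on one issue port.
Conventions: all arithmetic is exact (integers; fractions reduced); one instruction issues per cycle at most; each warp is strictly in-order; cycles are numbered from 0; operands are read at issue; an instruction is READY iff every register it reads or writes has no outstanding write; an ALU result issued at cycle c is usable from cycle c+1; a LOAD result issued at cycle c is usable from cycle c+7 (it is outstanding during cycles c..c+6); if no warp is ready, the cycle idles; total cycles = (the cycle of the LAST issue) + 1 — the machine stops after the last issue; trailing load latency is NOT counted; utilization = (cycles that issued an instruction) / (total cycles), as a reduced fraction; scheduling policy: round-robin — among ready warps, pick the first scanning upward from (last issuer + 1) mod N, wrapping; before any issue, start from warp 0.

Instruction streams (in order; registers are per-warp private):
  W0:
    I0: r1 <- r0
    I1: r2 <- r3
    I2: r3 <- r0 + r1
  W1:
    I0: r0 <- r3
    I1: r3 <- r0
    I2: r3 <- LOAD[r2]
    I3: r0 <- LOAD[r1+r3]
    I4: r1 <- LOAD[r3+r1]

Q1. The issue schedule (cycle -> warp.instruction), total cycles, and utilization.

cycle 0: W0.I0
cycle 1: W1.I0
cycle 2: W0.I1
cycle 3: W1.I1
cycle 4: W0.I2
cycle 5: W1.I2
cycle 6: idle
cycle 7: idle
cycle 8: idle
cycle 9: idle
cycle 10: idle
cycle 11: idle
cycle 12: W1.I3
cycle 13: W1.I4

Answer: 14 cycles, utilization 4/7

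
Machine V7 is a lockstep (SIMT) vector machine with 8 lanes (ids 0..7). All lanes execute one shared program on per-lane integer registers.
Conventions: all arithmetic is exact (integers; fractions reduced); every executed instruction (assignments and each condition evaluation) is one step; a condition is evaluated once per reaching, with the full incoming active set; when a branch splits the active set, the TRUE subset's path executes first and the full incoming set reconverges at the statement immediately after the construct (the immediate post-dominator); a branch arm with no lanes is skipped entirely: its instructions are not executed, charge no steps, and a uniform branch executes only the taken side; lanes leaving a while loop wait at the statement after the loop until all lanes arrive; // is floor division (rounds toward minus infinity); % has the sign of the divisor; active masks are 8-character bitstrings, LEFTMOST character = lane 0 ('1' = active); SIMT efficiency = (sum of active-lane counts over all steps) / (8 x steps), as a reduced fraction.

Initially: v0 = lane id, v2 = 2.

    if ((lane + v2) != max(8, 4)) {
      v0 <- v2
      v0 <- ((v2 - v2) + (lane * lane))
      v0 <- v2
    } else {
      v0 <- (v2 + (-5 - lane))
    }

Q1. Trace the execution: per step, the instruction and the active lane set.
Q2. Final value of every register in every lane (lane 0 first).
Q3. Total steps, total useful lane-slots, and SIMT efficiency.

step 0: eval ((lane + v2) != max(8, 4)) 11111111
step 1: v0 <- v2                     11111101
step 2: v0 <- ((v2 - v2) + (lane * lane)) 11111101
step 3: v0 <- v2                     11111101
step 4: v0 <- (v2 + (-5 - lane))     00000010

Answer: 5 steps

v0: 2,2,2,2,2,2,-9,2
v2: 2,2,2,2,2,2,2,2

steps = 5; useful = 30; efficiency = 30/40 = 3/4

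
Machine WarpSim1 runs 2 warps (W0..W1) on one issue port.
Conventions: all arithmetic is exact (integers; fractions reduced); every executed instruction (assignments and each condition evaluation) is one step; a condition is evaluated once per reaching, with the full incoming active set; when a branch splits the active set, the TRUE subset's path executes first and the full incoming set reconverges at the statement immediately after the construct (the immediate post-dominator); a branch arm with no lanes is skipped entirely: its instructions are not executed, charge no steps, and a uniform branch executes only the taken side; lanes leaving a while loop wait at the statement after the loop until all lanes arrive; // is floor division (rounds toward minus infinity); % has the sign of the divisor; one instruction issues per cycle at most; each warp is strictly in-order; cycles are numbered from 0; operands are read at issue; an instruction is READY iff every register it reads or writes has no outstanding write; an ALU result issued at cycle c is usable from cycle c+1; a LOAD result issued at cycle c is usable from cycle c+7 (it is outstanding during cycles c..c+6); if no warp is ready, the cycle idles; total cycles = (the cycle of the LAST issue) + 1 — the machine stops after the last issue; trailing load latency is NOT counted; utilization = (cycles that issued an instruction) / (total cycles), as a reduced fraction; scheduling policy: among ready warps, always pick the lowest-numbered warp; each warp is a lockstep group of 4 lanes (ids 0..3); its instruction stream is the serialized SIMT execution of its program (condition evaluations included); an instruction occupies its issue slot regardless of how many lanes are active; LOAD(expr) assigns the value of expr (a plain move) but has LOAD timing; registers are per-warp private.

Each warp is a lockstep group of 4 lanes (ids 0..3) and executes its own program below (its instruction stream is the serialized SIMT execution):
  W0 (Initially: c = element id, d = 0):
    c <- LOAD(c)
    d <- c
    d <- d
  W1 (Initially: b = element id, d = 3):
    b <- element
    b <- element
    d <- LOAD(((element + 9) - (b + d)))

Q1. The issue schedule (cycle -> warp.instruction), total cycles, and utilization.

cycle 0: W0.I0
cycle 1: W1.I0
cycle 2: W1.I1
cycle 3: W1.I2
cycle 4: idle
cycle 5: idle
cycle 6: idle
cycle 7: W0.I1
cycle 8: W0.I2

Answer: 9 cycles, utilization 2/3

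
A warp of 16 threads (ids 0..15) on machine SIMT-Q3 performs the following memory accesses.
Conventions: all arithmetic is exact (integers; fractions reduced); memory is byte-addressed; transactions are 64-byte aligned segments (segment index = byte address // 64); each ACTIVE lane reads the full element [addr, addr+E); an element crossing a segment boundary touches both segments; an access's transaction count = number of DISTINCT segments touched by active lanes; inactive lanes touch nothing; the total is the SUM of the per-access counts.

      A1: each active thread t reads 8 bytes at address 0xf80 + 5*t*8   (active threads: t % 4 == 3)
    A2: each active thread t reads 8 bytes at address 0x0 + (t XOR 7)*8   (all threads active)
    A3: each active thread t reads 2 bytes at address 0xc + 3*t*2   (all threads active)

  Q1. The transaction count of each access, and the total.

A1: 4 transactions
A2: 2 transactions
A3: 2 transactions

Answer: 4,2,2; total 8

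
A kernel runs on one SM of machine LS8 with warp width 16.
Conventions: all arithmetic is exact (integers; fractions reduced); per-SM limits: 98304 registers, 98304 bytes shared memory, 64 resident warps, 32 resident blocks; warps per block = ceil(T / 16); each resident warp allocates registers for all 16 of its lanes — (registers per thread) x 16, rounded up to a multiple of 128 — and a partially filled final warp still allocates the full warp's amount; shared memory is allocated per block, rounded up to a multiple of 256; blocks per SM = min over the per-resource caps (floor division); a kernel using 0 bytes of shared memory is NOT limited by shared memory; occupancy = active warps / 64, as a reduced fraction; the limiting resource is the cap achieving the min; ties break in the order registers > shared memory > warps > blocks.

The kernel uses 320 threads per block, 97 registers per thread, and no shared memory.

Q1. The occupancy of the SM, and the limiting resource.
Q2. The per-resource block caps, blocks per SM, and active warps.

Answer: occupancy 5/8, limited by registers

registers: 2 blocks
shared memory: no limit (kernel uses none)
warps: 3 blocks
blocks: 32 blocks

Answer: 2 blocks, 40 active warps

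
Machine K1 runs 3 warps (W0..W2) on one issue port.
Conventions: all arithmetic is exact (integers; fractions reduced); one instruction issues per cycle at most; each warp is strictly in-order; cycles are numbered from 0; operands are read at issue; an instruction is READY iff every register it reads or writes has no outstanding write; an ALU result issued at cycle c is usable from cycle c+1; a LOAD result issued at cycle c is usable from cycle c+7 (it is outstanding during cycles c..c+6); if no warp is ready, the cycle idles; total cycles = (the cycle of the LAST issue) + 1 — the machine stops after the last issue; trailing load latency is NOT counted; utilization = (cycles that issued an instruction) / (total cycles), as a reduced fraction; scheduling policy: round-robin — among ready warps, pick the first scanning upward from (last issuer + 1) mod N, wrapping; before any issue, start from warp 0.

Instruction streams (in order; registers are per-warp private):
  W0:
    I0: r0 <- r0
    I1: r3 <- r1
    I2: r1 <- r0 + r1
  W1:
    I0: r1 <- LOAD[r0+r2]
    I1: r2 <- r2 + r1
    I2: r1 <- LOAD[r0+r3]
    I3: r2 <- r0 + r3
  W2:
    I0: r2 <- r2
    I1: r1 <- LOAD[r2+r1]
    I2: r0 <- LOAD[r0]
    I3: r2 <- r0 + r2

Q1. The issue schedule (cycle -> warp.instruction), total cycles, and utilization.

cycle 0: W0.I0
cycle 1: W1.I0
cycle 2: W2.I0
cycle 3: W0.I1
cycle 4: W2.I1
cycle 5: W0.I2
cycle 6: W2.I2
cycle 7: idle
cycle 8: W1.I1
cycle 9: W1.I2
cycle 10: W1.I3
cycle 11: idle
cycle 12: idle
cycle 13: W2.I3

Answer: 14 cycles, utilization 11/14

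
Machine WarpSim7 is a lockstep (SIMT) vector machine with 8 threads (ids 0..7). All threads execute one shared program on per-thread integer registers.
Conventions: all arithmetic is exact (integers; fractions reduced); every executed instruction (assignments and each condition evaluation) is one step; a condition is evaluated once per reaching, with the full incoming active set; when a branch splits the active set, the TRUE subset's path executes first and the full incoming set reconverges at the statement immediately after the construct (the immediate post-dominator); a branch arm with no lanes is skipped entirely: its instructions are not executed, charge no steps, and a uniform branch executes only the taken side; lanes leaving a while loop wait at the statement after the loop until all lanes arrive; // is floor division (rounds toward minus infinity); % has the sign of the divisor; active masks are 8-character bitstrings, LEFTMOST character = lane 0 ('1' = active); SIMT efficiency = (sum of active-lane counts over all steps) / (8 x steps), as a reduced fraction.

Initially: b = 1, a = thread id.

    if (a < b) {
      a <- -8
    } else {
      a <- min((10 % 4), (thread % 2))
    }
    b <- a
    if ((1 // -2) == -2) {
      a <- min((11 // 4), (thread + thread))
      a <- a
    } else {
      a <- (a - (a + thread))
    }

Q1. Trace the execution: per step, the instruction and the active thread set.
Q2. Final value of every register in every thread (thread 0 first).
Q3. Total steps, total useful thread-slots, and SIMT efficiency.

step 0: eval (a < b)                 11111111
step 1: a <- -8                      10000000
step 2: a <- min((10 % 4), (thread % 2)) 01111111
step 3: b <- a                       11111111
step 4: eval ((1 // -2) == -2)       11111111
step 5: a <- (a - (a + thread))      11111111

Answer: 6 steps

b: -8,1,0,1,0,1,0,1
a: 0,-1,-2,-3,-4,-5,-6,-7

steps = 6; useful = 40; efficiency = 40/48 = 5/6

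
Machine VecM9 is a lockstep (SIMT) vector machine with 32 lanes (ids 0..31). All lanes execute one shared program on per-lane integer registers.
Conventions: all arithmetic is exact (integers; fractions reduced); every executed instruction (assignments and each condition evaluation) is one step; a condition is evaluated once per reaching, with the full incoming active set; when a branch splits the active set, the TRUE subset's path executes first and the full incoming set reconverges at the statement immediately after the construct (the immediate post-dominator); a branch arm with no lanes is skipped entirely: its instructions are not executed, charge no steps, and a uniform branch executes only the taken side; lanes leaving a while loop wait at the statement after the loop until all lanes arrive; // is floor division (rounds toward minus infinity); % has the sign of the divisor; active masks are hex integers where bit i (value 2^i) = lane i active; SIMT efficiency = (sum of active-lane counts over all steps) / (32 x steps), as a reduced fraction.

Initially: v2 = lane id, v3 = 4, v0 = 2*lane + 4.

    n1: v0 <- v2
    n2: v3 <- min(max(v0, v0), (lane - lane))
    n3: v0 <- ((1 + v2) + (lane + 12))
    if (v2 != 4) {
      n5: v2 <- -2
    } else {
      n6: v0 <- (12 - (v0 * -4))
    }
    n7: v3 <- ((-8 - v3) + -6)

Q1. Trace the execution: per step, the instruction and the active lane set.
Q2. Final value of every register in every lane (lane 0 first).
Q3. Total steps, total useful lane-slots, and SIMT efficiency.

step 0: v0 <- v2                     0xffffffff
step 1: v3 <- min(max(v0, v0), (lane - lane)) 0xffffffff
step 2: v0 <- ((1 + v2) + (lane + 12)) 0xffffffff
step 3: eval (v2 != 4)               0xffffffff
step 4: v2 <- -2                     0xffffffef
step 5: v0 <- (12 - (v0 * -4))       0x00000010
step 6: v3 <- ((-8 - v3) + -6)       0xffffffff

Answer: 7 steps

v2: -2,-2,-2,-2,4,-2,-2,-2,-2,-2,-2,-2,-2,-2,-2,-2,-2,-2,-2,-2,-2,-2,-2,-2,-2,-2,-2,-2,-2,-2,-2,-2
v3: -14,-14,-14,-14,-14,-14,-14,-14,-14,-14,-14,-14,-14,-14,-14,-14,-14,-14,-14,-14,-14,-14,-14,-14,-14,-14,-14,-14,-14,-14,-14,-14
v0: 13,15,17,19,96,23,25,27,29,31,33,35,37,39,41,43,45,47,49,51,53,55,57,59,61,63,65,67,69,71,73,75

steps = 7; useful = 192; efficiency = 192/224 = 6/7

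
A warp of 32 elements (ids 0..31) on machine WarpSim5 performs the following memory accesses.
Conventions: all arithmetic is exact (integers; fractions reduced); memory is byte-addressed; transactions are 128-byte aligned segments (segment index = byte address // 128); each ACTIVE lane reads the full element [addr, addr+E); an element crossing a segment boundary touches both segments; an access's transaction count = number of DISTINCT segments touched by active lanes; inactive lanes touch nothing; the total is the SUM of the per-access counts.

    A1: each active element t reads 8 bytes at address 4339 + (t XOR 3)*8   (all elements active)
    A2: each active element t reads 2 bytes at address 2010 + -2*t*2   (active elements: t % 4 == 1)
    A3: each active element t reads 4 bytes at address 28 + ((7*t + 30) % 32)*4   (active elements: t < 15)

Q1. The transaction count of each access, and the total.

A1: 3 transactions
A2: 2 transactions
A3: 2 transactions

Answer: 3,2,2; total 7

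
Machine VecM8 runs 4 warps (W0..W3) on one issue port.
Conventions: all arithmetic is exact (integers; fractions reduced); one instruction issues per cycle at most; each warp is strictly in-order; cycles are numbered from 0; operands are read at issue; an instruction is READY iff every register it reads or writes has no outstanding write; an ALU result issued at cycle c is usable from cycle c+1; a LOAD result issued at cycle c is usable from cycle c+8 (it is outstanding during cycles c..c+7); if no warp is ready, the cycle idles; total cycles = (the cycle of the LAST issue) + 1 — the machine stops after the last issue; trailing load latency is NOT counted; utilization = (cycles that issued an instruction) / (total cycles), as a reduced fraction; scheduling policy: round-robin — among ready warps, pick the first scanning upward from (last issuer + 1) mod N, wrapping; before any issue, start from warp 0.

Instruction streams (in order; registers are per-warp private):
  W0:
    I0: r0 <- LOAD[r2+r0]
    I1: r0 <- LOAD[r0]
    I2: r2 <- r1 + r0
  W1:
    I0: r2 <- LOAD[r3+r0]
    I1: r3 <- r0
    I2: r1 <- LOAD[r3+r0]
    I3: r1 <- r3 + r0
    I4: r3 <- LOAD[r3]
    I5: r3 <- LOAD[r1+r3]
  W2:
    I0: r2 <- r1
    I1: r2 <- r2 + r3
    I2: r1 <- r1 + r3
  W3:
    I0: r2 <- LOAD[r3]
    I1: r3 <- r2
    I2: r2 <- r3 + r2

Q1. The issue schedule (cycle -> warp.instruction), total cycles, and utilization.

cycle 0: W0.I0
cycle 1: W1.I0
cycle 2: W2.I0
cycle 3: W3.I0
cycle 4: W1.I1
cycle 5: W2.I1
cycle 6: W1.I2
cycle 7: W2.I2
cycle 8: W0.I1
cycle 9: idle
cycle 10: idle
cycle 11: W3.I1
cycle 12: W3.I2
cycle 13: idle
cycle 14: W1.I3
cycle 15: W1.I4
cycle 16: W0.I2
cycle 17: idle
cycle 18: idle
cycle 19: idle
cycle 20: idle
cycle 21: idle
cycle 22: idle
cycle 23: W1.I5

Answer: 24 cycles, utilization 5/8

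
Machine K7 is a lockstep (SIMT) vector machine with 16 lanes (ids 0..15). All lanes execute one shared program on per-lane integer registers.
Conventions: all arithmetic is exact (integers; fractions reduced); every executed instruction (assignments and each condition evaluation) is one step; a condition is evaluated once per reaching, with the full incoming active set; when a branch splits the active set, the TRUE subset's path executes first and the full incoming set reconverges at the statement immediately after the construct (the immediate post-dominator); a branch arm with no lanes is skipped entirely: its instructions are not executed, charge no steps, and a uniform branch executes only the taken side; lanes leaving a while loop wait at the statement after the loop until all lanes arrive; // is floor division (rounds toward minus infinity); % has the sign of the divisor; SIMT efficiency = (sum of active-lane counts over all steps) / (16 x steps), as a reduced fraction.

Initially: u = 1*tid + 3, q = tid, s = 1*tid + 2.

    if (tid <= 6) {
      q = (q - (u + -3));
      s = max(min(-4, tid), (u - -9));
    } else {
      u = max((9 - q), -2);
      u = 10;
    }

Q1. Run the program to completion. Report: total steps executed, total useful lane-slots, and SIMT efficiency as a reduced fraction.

Answer: 5 steps, 48 useful, 3/5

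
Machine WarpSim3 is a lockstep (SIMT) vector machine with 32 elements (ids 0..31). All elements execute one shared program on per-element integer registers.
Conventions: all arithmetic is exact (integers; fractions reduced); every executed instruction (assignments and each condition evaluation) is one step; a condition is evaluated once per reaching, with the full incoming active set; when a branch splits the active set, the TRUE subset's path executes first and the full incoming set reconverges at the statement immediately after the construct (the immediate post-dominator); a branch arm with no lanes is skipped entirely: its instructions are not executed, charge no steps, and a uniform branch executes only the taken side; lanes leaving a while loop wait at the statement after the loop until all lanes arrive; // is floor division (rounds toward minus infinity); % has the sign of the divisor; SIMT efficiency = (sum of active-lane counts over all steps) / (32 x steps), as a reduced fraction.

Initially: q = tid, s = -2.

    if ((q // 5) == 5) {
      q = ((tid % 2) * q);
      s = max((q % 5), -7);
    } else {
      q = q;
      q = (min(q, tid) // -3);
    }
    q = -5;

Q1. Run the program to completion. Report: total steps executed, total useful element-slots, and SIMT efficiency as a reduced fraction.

Answer: 6 steps, 128 useful, 2/3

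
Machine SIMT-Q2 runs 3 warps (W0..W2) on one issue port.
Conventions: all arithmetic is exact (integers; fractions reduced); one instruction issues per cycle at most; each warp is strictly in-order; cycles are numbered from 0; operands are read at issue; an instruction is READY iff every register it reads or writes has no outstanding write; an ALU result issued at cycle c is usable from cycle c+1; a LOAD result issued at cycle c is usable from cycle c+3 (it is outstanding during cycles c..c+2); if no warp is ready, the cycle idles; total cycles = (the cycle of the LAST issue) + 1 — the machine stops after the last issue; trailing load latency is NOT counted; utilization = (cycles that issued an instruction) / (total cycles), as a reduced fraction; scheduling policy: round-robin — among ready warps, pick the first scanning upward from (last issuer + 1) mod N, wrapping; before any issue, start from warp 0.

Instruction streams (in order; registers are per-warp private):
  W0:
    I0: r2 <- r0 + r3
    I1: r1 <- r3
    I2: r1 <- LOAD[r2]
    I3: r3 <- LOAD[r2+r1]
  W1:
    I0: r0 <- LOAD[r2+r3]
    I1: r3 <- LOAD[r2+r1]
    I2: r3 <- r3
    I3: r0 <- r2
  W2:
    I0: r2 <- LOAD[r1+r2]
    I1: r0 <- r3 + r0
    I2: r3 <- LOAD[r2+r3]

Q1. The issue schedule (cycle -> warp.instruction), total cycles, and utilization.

cycle 0: W0.I0
cycle 1: W1.I0
cycle 2: W2.I0
cycle 3: W0.I1
cycle 4: W1.I1
cycle 5: W2.I1
cycle 6: W0.I2
cycle 7: W1.I2
cycle 8: W2.I2
cycle 9: W0.I3
cycle 10: W1.I3

Answer: 11 cycles, utilization 1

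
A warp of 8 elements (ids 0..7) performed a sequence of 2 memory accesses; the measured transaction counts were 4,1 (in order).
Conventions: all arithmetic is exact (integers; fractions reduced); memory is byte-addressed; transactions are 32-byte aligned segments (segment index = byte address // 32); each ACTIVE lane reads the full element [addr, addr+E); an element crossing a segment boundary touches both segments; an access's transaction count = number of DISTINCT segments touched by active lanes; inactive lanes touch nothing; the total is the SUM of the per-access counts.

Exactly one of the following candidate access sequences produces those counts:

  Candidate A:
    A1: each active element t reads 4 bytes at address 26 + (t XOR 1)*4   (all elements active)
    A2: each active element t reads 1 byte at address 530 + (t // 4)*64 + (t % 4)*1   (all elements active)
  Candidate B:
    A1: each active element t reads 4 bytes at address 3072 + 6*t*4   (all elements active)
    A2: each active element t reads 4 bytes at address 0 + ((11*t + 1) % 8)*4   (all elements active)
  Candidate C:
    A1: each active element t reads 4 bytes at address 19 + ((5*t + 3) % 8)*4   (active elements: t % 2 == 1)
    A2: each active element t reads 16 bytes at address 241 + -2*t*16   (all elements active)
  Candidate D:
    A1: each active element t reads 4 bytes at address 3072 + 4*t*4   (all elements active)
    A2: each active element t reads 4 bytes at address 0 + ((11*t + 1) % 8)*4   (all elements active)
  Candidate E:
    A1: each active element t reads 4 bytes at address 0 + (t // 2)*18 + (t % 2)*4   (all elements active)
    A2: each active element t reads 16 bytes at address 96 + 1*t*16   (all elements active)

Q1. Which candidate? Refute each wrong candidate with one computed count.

A: A1 gives 2 transactions, not 4
B: A1 gives 6 transactions, not 4
C: A1 gives 2 transactions, not 4
E: A1 gives 2 transactions, not 4
D: all counts match (4,1)

Answer: D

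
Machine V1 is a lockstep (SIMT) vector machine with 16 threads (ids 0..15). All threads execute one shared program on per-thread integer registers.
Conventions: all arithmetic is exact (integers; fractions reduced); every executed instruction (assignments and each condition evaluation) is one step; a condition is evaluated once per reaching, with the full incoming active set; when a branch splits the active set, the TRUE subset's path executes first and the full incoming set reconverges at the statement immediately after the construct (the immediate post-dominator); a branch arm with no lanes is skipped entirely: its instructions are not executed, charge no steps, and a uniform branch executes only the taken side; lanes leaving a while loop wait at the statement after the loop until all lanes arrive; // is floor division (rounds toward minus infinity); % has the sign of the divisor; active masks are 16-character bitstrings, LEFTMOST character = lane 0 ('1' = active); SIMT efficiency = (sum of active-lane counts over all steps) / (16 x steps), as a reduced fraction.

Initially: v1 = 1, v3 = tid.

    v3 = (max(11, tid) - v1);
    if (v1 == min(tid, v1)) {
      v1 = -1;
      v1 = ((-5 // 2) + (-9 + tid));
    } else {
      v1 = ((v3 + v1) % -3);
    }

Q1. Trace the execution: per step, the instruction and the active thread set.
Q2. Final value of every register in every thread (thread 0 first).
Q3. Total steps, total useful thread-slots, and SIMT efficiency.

step 0: v3 <- (max(11, tid) - v1)    1111111111111111
step 1: eval (v1 == min(tid, v1))    1111111111111111
step 2: v1 <- -1                     0111111111111111
step 3: v1 <- ((-5 // 2) + (-9 + tid)) 0111111111111111
step 4: v1 <- ((v3 + v1) % -3)       1000000000000000

Answer: 5 steps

v1: -1,-11,-10,-9,-8,-7,-6,-5,-4,-3,-2,-1,0,1,2,3
v3: 10,10,10,10,10,10,10,10,10,10,10,10,11,12,13,14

steps = 5; useful = 63; efficiency = 63/80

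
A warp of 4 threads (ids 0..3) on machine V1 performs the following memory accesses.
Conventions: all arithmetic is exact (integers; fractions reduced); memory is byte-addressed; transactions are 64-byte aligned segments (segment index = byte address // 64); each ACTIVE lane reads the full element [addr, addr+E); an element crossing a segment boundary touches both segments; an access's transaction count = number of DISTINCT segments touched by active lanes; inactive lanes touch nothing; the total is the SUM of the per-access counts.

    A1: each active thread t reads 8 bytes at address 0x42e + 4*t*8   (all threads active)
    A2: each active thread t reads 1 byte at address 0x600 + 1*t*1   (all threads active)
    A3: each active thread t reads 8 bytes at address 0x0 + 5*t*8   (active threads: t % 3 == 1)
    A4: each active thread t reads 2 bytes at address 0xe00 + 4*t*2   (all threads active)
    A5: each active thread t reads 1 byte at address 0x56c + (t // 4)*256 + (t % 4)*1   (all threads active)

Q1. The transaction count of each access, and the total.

A1: 3 transactions
A2: 1 transaction
A3: 1 transaction
A4: 1 transaction
A5: 1 transaction

Answer: 3,1,1,1,1; total 7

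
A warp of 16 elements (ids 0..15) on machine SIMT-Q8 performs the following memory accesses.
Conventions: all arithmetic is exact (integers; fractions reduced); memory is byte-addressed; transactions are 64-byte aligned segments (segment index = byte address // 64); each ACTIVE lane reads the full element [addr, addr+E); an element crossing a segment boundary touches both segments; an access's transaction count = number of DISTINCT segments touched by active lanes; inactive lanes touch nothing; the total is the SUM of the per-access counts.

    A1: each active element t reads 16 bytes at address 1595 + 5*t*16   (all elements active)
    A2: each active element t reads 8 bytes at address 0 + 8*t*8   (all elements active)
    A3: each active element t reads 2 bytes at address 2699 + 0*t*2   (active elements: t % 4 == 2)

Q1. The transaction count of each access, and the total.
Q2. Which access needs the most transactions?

A1: 20 transactions
A2: 16 transactions
A3: 1 transaction

Answer: 20,16,1; total 37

Answer: A1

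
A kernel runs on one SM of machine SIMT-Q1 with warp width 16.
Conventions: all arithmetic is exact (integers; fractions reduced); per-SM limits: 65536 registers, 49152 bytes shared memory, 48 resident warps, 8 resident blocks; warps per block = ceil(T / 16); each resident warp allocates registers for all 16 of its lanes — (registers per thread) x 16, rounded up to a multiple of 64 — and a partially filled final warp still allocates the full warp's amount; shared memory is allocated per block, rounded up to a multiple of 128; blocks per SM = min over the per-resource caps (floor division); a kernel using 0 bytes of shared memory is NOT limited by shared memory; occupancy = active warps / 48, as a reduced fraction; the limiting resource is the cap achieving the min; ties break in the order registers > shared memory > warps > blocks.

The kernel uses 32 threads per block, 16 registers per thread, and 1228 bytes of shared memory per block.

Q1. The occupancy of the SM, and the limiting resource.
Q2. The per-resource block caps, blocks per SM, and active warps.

Answer: occupancy 1/3, limited by blocks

registers: 128 blocks
shared memory: 38 blocks
warps: 24 blocks
blocks: 8 blocks

Answer: 8 blocks, 16 active warps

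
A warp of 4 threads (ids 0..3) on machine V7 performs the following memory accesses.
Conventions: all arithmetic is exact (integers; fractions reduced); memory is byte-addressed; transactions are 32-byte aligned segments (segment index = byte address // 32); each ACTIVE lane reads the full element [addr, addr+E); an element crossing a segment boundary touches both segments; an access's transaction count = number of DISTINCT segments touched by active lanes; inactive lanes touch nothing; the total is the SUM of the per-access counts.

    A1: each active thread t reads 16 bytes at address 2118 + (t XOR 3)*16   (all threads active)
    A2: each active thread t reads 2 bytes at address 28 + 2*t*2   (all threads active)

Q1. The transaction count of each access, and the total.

A1: 3 transactions
A2: 2 transactions

Answer: 3,2; total 5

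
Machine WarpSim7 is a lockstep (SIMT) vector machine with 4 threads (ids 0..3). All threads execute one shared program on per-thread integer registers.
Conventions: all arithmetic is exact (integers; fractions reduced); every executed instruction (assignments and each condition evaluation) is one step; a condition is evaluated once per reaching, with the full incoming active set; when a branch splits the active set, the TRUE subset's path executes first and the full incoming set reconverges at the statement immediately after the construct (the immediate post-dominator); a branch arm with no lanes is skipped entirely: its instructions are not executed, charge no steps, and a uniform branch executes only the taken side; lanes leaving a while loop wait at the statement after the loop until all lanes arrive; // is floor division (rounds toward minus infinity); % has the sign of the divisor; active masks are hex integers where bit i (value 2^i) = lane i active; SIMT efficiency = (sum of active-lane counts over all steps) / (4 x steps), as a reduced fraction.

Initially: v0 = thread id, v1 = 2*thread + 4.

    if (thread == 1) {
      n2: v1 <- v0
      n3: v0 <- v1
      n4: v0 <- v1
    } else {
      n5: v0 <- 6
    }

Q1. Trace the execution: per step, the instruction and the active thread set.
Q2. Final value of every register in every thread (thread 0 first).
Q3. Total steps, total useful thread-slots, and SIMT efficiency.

step 0: eval (thread == 1)           0xf
step 1: v1 <- v0                     0x2
step 2: v0 <- v1                     0x2
step 3: v0 <- v1                     0x2
step 4: v0 <- 6                      0xd

Answer: 5 steps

v0: 6,1,6,6
v1: 4,1,8,10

steps = 5; useful = 10; efficiency = 10/20 = 1/2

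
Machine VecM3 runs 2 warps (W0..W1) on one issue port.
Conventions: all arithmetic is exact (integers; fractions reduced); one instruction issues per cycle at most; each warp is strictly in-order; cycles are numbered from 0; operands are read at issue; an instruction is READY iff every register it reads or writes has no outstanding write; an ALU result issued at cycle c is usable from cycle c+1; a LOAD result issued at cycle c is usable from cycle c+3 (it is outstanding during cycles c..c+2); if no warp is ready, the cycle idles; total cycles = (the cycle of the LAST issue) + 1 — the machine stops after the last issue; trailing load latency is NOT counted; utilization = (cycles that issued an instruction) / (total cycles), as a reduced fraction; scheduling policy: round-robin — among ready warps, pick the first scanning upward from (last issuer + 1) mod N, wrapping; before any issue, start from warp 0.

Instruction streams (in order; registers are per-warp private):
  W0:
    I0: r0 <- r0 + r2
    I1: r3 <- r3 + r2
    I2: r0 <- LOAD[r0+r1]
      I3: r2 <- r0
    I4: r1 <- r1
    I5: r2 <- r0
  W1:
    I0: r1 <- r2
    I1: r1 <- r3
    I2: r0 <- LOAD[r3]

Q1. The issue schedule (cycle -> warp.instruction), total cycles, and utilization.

cycle 0: W0.I0
cycle 1: W1.I0
cycle 2: W0.I1
cycle 3: W1.I1
cycle 4: W0.I2
cycle 5: W1.I2
cycle 6: idle
cycle 7: W0.I3
cycle 8: W0.I4
cycle 9: W0.I5

Answer: 10 cycles, utilization 9/10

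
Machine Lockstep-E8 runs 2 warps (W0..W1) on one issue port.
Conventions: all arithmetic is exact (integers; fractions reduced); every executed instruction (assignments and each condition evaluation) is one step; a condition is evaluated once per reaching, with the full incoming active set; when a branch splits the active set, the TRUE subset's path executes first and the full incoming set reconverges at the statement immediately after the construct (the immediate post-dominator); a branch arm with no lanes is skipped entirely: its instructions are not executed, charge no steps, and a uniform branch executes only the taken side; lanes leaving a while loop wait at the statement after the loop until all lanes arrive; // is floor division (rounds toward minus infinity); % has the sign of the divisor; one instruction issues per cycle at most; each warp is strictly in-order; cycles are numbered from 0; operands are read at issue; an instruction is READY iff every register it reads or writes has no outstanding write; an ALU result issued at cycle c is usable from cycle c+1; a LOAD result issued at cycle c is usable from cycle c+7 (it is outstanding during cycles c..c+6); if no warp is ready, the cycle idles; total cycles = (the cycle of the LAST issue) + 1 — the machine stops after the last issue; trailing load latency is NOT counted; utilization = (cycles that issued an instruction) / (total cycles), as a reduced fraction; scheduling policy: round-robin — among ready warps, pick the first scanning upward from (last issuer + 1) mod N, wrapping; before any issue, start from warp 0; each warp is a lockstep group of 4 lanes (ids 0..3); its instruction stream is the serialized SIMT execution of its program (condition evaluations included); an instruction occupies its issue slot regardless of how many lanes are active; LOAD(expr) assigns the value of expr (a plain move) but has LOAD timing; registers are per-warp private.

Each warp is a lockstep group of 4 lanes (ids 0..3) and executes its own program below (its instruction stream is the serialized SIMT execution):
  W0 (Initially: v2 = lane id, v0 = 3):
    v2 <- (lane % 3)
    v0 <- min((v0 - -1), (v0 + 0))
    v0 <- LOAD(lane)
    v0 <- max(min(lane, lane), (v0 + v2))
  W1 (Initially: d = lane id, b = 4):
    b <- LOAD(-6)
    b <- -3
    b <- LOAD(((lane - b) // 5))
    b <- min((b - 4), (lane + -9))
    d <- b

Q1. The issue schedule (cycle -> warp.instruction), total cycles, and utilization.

cycle 0: W0.I0
cycle 1: W1.I0
cycle 2: W0.I1
cycle 3: W0.I2
cycle 4: idle
cycle 5: idle
cycle 6: idle
cycle 7: idle
cycle 8: W1.I1
cycle 9: W1.I2
cycle 10: W0.I3
cycle 11: idle
cycle 12: idle
cycle 13: idle
cycle 14: idle
cycle 15: idle
cycle 16: W1.I3
cycle 17: W1.I4

Answer: 18 cycles, utilization 1/2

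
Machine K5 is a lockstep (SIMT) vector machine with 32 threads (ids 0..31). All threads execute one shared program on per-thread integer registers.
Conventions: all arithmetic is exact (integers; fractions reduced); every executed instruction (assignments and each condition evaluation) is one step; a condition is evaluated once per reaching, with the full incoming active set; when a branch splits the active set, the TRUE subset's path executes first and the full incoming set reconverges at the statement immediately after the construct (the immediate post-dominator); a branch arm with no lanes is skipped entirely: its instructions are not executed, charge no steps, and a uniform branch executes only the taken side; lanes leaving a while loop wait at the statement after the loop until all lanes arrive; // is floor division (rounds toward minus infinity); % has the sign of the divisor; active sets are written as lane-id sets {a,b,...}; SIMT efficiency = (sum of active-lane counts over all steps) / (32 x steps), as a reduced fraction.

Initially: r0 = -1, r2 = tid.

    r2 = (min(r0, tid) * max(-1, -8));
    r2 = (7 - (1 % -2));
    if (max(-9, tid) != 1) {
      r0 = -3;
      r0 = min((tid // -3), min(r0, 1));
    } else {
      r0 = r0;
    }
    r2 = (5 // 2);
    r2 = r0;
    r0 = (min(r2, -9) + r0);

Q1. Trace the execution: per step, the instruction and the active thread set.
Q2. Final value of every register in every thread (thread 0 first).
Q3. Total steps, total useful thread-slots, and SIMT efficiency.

step 0: r2 <- (min(r0, tid) * max(-1, -8)) {0,1,2,3,4,5,6,7,8,9,10,11,12,13,14,15,16,17,18,19,20,21,22,23,24,25,26,27,28,29,30,31}
step 1: r2 <- (7 - (1 % -2))         {0,1,2,3,4,5,6,7,8,9,10,11,12,13,14,15,16,17,18,19,20,21,22,23,24,25,26,27,28,29,30,31}
step 2: eval (max(-9, tid) != 1)     {0,1,2,3,4,5,6,7,8,9,10,11,12,13,14,15,16,17,18,19,20,21,22,23,24,25,26,27,28,29,30,31}
step 3: r0 <- -3                     {0,2,3,4,5,6,7,8,9,10,11,12,13,14,15,16,17,18,19,20,21,22,23,24,25,26,27,28,29,30,31}
step 4: r0 <- min((tid // -3), min(r0, 1)) {0,2,3,4,5,6,7,8,9,10,11,12,13,14,15,16,17,18,19,20,21,22,23,24,25,26,27,28,29,30,31}
step 5: r0 <- r0                     {1}
step 6: r2 <- (5 // 2)               {0,1,2,3,4,5,6,7,8,9,10,11,12,13,14,15,16,17,18,19,20,21,22,23,24,25,26,27,28,29,30,31}
step 7: r2 <- r0                     {0,1,2,3,4,5,6,7,8,9,10,11,12,13,14,15,16,17,18,19,20,21,22,23,24,25,26,27,28,29,30,31}
step 8: r0 <- (min(r2, -9) + r0)     {0,1,2,3,4,5,6,7,8,9,10,11,12,13,14,15,16,17,18,19,20,21,22,23,24,25,26,27,28,29,30,31}

Answer: 9 steps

r0: -12,-10,-12,-12,-12,-12,-12,-12,-12,-12,-13,-13,-13,-14,-14,-14,-15,-15,-15,-16,-16,-16,-17,-17,-17,-18,-18,-18,-20,-20,-20,-22
r2: -3,-1,-3,-3,-3,-3,-3,-3,-3,-3,-4,-4,-4,-5,-5,-5,-6,-6,-6,-7,-7,-7,-8,-8,-8,-9,-9,-9,-10,-10,-10,-11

steps = 9; useful = 255; efficiency = 255/288 = 85/96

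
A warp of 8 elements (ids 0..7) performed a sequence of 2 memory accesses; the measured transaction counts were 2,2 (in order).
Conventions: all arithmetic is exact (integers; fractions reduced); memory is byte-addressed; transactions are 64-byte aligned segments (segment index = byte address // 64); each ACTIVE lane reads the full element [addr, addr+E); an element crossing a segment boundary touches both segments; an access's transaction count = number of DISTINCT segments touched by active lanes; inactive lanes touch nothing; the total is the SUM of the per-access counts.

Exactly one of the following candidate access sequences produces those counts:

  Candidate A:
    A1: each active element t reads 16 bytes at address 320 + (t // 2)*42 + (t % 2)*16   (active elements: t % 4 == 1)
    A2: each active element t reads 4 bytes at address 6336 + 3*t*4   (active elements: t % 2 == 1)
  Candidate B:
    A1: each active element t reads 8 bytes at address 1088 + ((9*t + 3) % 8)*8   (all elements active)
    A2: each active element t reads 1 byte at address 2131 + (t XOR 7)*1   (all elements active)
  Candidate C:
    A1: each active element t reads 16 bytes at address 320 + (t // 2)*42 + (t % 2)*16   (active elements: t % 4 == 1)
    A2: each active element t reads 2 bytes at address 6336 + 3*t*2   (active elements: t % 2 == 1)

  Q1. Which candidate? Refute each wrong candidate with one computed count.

B: A1 gives 1 transaction, not 2
C: A2 gives 1 transaction, not 2
A: all counts match (2,2)

Answer: A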